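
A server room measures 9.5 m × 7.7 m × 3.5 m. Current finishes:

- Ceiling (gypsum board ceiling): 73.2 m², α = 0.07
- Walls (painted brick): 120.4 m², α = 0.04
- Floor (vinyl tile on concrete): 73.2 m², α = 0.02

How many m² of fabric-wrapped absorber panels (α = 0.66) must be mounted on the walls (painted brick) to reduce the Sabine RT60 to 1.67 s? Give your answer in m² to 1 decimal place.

21.4

Total absorption A₁ = 73.2·0.07 + 120.4·0.04 + 73.2·0.02
  = 5.124 + 4.816 + 1.464 = 11.404 m² sabins.
Required A₂ = 0.161·256.025/1.67 = 24.683 sabins.
Absorption to add: 24.683 − 11.404 = 13.279 sabins.
Each m² of panel replacing the walls (painted brick) adds (0.66 − 0.04) = 0.62 sabins.
Panel area = 13.279 / 0.62 = 21.4 m².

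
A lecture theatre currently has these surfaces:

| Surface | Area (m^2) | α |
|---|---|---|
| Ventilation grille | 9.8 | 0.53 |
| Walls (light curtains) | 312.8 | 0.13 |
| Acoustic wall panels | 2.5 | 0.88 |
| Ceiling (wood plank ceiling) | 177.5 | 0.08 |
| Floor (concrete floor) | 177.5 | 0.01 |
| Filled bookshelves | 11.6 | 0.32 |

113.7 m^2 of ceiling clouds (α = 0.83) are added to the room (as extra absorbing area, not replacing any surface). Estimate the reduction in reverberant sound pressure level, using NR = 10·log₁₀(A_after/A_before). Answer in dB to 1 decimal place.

3.8 dB

Total absorption A_before = 9.8*0.53 + 312.8*0.13 + 2.5*0.88 + 177.5*0.08 + 177.5*0.01 + 11.6*0.32
  = 5.194 + 40.664 + 2.200 + 14.200 + 1.775 + 3.712 = 67.745 m^2 sabins.
Treatment contributes 113.7·0.83 = 94.371 sabins.
New total A_after = 162.116 sabins.
Reduction = 10 log₁₀(A_after/A_before) = 10 log₁₀(2.3930) = 3.8 dB.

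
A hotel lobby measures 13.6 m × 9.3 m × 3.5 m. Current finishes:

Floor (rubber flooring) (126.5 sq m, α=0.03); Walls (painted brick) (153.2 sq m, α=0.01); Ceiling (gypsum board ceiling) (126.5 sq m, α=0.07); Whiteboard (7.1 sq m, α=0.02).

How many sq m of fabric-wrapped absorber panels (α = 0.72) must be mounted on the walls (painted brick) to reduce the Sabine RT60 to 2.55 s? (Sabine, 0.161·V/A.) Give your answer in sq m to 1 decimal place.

19.2

A₁ = Σ Sᵢαᵢ = 126.5*0.03 + 153.2*0.01 + 126.5*0.07 + 7.1*0.02 = 14.324 sabins.
Required A₂ = 0.161·442.68/2.55 = 27.950 sabins.
Absorption to add: 27.950 − 14.324 = 13.626 sabins.
Net gain per sq m: Δα = 0.72 − 0.01 = 0.71.
Panel area = 13.626 / 0.71 = 19.2 sq m.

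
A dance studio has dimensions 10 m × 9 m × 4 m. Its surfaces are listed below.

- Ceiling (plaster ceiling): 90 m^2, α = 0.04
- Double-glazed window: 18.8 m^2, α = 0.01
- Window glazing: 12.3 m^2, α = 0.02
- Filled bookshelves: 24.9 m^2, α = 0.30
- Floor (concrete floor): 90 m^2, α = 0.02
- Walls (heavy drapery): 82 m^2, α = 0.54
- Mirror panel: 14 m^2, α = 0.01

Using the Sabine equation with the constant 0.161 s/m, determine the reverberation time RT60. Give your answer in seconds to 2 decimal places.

Total absorption A = 90*0.04 + 18.8*0.01 + 12.3*0.02 + 24.9*0.30 + 90*0.02 + 82*0.54 + 14*0.01
  = 3.600 + 0.188 + 0.246 + 7.470 + 1.800 + 44.280 + 0.140 = 57.724 m^2 sabins.
Room volume: 360 m³.
RT60 = 0.161 · V / A = 0.161 × 360 / 57.724 = 1.00 s.

1.00 s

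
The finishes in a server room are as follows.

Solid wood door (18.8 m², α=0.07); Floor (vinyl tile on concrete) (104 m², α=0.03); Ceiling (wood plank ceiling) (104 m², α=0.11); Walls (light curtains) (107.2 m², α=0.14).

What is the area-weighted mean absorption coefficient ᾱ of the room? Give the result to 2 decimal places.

0.09

Total surface area S = 334.0 m².
A = 18.8·0.07 + 104·0.03 + 104·0.11 + 107.2·0.14 = 30.884 sabins.
ᾱ = A/S = 0.09.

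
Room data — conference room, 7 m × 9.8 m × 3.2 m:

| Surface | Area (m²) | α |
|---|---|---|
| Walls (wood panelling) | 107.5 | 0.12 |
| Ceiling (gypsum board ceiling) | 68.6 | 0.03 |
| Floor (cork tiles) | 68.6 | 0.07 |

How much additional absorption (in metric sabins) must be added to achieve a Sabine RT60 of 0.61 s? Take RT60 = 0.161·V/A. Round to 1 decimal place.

A₁ = Σ Sᵢαᵢ = 107.5·0.12 + 68.6·0.03 + 68.6·0.07 = 19.760 sabins.
V = 219.52 m³. Required absorption A₂ = 0.161 × 219.52 / 0.61 = 57.939 sabins.
Shortfall: 57.939 − 19.760 = 38.2 sabins.

38.2 sabins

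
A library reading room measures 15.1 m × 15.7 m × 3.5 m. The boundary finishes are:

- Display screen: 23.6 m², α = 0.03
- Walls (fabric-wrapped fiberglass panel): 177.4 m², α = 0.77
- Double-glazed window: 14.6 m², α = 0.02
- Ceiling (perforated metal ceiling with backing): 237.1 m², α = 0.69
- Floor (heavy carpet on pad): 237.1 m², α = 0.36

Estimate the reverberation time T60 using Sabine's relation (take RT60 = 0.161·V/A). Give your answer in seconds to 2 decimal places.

0.35 s

Total absorption A = 23.6·0.03 + 177.4·0.77 + 14.6·0.02 + 237.1·0.69 + 237.1·0.36
  = 0.708 + 136.598 + 0.292 + 163.599 + 85.356 = 386.553 m² sabins.
V = 15.1·15.7·3.5 = 829.745 m³.
RT60 = 0.161 · V / A = 0.161 × 829.745 / 386.553 = 0.35 s.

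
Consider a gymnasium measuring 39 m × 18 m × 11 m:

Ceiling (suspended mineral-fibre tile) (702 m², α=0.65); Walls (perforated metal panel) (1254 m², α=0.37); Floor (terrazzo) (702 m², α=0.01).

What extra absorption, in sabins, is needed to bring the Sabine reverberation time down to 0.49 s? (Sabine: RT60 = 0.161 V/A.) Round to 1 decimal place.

Total absorption A₁ = 702*0.65 + 1254*0.37 + 702*0.01
  = 456.300 + 463.980 + 7.020 = 927.300 m² sabins.
V = 7722 m³. Required absorption A₂ = 0.161 × 7722 / 0.49 = 2537.229 sabins.
Shortfall: 2537.229 − 927.300 = 1609.9 sabins.

1609.9 sabins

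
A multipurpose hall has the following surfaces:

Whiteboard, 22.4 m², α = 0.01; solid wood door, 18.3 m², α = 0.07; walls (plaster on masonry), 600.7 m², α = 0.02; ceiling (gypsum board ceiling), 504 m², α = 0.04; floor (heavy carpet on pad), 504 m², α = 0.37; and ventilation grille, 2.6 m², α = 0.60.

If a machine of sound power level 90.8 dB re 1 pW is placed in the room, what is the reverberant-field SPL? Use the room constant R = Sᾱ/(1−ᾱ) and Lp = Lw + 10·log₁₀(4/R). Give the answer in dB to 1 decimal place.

A = 221.719 sabins; S = 1652.0 m².
ᾱ = 0.1342, so room constant R = A/(1−ᾱ) = 256.086 m².
Lp = Lw + 10 log₁₀(4/R) = 90.8 -18.06 = 72.7 dB.

72.7 dB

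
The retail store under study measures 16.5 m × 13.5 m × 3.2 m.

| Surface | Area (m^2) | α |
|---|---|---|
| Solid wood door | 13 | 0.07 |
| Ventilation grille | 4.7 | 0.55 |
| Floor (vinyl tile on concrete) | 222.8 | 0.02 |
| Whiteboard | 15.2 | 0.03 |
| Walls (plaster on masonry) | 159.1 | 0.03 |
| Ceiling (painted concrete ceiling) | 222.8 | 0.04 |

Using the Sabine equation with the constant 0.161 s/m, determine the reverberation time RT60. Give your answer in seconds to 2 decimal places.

5.19 s

Summing Sᵢαᵢ: 0.910 + 2.585 + 4.456 + 0.456 + 4.773 + 8.912 → A = 22.092 sabins.
V = 16.5·13.5·3.2 = 712.8 m³.
RT60 = 0.161 · V / A = 0.161 × 712.8 / 22.092 = 5.19 s.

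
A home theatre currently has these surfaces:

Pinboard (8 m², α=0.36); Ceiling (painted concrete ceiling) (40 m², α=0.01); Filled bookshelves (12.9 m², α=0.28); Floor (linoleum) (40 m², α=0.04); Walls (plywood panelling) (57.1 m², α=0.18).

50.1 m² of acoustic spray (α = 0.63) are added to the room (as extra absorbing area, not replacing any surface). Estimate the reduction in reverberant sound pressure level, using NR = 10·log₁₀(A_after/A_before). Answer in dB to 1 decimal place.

Summing Sᵢαᵢ: 2.880 + 0.400 + 3.612 + 1.600 + 10.278 → A_before = 18.770 sabins.
Treatment contributes 50.1·0.63 = 31.563 sabins.
New total A_after = 50.333 sabins.
NR = 10·log₁₀(50.333/18.770) = 4.3 dB.

4.3 dB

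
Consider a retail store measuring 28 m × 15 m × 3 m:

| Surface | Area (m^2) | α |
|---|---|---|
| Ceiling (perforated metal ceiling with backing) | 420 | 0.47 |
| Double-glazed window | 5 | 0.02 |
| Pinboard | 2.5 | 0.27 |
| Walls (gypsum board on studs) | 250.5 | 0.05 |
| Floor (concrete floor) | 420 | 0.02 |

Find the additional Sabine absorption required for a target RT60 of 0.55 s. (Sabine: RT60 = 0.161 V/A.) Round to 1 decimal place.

Total absorption A₁ = 420*0.47 + 5*0.02 + 2.5*0.27 + 250.5*0.05 + 420*0.02
  = 197.400 + 0.100 + 0.675 + 12.525 + 8.400 = 219.100 m^2 sabins.
For T = 0.55 s, need A₂ = 0.161·V/T = 0.161·1260/0.55 = 368.836 sabins.
Shortfall: 368.836 − 219.100 = 149.7 sabins.

149.7 sabins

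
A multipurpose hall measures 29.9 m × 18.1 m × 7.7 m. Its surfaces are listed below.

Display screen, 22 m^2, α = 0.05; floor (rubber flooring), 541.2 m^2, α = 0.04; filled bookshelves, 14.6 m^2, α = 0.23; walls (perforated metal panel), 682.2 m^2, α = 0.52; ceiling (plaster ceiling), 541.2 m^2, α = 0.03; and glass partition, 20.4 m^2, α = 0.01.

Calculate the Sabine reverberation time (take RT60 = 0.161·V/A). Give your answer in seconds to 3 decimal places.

1.689 s

Total absorption A = 22*0.05 + 541.2*0.04 + 14.6*0.23 + 682.2*0.52 + 541.2*0.03 + 20.4*0.01
  = 1.100 + 21.648 + 3.358 + 354.744 + 16.236 + 0.204 = 397.290 m^2 sabins.
Volume V = 29.9 × 18.1 × 7.7 = 4167.163 m³.
Sabine: RT60 = 0.161 × 4167.163 / 397.290 = 1.689 s.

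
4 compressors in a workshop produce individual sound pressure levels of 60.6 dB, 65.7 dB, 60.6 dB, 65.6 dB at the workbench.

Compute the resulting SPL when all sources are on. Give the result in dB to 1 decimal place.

Sum in the linear (power) domain: Σ 10^(Lᵢ/10) = 10^(60.6/10) + 10^(65.7/10) + 10^(60.6/10) + 10^(65.6/10) = 9.642e+06.
Back to dB: 10·log₁₀ Σ = 69.8 dB.

69.8 dB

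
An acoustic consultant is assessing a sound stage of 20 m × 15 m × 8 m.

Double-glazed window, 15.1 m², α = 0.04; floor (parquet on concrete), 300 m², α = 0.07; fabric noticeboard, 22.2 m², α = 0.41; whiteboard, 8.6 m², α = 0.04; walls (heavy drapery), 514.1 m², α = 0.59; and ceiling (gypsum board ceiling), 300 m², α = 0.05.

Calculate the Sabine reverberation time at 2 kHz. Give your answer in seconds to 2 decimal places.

1.11 s

Summing Sᵢαᵢ: 0.604 + 21.000 + 9.102 + 0.344 + 303.319 + 15.000 → A = 349.369 sabins.
Volume V = 20 × 15 × 8 = 2400 m³.
RT60 = 0.161 · V / A = 0.161 × 2400 / 349.369 = 1.11 s.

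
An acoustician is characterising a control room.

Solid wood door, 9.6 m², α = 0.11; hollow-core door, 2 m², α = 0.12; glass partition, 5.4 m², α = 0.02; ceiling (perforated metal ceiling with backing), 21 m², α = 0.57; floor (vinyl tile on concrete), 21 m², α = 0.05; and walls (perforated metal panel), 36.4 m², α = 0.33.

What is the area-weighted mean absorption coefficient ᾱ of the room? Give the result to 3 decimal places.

S = Σ Sᵢ = 9.6 + 2 + 5.4 + 21 + 21 + 36.4 = 95.4 m².
Weighted sum Σ Sα = 26.436.
ᾱ = A/S = 0.277.

0.277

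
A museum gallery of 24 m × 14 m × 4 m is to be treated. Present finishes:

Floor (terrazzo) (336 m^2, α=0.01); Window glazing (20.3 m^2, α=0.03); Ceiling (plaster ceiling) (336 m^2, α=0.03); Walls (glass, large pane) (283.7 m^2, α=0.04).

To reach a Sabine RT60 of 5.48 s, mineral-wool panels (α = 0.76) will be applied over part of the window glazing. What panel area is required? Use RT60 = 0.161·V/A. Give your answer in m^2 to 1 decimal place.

19.3

Summing Sᵢαᵢ: 3.360 + 0.609 + 10.080 + 11.348 → A₁ = 25.397 sabins.
V = 1344 m³. Target absorption A₂ = 0.161 × 1344 / 5.48 = 39.486 sabins.
Absorption to add: 39.486 − 25.397 = 14.089 sabins.
Each m^2 of panel replacing the window glazing adds (0.76 − 0.03) = 0.73 sabins.
Panel area = 14.089 / 0.73 = 19.3 m^2.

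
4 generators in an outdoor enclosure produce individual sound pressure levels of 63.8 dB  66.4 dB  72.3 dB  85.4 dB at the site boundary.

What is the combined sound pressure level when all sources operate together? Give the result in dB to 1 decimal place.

Σ 10^(Lᵢ/10) = 3.705e+08.
Back to dB: 10·log₁₀ Σ = 85.7 dB.

85.7 dB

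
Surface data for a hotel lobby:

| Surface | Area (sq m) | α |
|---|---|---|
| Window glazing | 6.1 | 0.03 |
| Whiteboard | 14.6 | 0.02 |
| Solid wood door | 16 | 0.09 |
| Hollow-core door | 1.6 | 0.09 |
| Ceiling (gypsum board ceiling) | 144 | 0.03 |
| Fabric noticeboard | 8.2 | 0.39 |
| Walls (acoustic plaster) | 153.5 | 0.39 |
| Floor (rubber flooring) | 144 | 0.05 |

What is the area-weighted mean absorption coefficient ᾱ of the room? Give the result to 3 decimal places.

Total surface area S = 488.0 sq m.
A = 6.1·0.03 + 14.6·0.02 + 16·0.09 + 1.6·0.09 + 144·0.03 + 8.2·0.39 + 153.5·0.39 + 144·0.05 = 76.642 sabins.
ᾱ = A/S = 0.157.

0.157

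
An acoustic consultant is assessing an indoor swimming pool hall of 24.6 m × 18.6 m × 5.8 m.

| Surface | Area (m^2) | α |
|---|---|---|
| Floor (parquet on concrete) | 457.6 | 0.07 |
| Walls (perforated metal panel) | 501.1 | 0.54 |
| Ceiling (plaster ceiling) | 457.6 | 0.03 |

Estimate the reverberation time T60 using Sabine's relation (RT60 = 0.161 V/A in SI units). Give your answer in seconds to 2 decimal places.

A = Σ Sᵢαᵢ = 457.6×0.07 + 501.1×0.54 + 457.6×0.03 = 316.354 sabins.
Volume V = 24.6 × 18.6 × 5.8 = 2653.848 m³.
Sabine: RT60 = 0.161 × 2653.848 / 316.354 = 1.35 s.

1.35 sec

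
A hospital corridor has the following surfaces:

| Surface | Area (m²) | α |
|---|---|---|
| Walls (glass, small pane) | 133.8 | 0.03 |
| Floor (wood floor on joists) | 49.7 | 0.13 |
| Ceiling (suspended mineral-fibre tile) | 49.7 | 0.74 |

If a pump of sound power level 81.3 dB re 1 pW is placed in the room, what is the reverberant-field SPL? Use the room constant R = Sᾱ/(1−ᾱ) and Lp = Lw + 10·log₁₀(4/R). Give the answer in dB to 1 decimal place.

A = 47.253 sabins; S = 233.2 m².
ᾱ = 47.253/233.2 = 0.2026; R = Sᾱ/(1−ᾱ) = 47.253/(1−0.2026) = 59.259 m².
Lp = Lw + 10 log₁₀(4/R) = 81.3 -11.71 = 69.6 dB.

69.6 dB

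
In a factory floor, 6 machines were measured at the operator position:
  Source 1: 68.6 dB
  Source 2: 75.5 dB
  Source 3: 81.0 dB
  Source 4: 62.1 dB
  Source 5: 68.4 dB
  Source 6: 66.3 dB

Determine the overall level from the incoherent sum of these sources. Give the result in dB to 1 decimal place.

82.6 dB

Sum in the linear (power) domain: Σ 10^(Lᵢ/10) = 10^(68.6/10) + 10^(75.5/10) + 10^(81.0/10) + 10^(62.1/10) + 10^(68.4/10) + 10^(66.3/10) = 1.814e+08.
L_total = 10·log₁₀(1.814e+08) = 82.6 dB.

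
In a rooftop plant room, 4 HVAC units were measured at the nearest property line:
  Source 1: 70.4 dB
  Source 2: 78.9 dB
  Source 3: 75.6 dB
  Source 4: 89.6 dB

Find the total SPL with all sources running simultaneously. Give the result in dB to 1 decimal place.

90.2 dB

Sum in the linear (power) domain: Σ 10^(Lᵢ/10) = 10^(70.4/10) + 10^(78.9/10) + 10^(75.6/10) + 10^(89.6/10) = 1.037e+09.
L_total = 10·log₁₀(1.037e+09) = 90.2 dB.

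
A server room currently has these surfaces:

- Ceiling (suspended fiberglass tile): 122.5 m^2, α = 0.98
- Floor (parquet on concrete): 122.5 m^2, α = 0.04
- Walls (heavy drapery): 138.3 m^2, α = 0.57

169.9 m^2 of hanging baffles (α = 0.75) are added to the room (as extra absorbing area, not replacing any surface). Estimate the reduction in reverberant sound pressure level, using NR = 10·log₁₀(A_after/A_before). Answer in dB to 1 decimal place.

2.1 dB

A_before = Σ Sᵢαᵢ = 122.5*0.98 + 122.5*0.04 + 138.3*0.57 = 203.781 sabins.
Added absorption = 169.9 × 0.75 = 127.425 sabins.
New total A_after = 331.206 sabins.
NR = 10·log₁₀(331.206/203.781) = 2.1 dB.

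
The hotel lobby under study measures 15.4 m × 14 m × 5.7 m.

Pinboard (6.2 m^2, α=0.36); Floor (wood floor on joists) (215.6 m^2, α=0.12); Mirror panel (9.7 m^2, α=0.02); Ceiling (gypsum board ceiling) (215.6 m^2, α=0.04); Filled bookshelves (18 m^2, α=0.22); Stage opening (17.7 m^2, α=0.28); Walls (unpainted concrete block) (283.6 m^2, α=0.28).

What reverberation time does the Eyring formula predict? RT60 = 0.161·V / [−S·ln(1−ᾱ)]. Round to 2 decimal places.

1.45 sec

S = Σ Sᵢ = 766.4 m^2.
Σ(Sᵢαᵢ) = 6.2×0.36 + 215.6×0.12 + 9.7×0.02 + 215.6×0.04 + 18×0.22 + 17.7×0.28 + 283.6×0.28 = 125.246.
ᾱ = 125.246 / 766.4 = 0.1634.
−S·ln(1−ᾱ) = −766.4 × ln(1 − 0.1634) = 136.733.
V = 15.4 × 14 × 5.7 = 1228.92 m³.
T = 0.161·V/[−S·ln(1−ᾱ)] = 0.161·1228.92/136.733 = 1.45 s.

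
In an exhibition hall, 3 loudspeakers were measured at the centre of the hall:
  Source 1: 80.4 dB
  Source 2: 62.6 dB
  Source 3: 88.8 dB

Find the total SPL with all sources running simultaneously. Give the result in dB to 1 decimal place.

Sum in the linear (power) domain: Σ 10^(Lᵢ/10) = 10^(80.4/10) + 10^(62.6/10) + 10^(88.8/10) = 8.7e+08.
L_total = 10·log₁₀(8.7e+08) = 89.4 dB.

89.4 dB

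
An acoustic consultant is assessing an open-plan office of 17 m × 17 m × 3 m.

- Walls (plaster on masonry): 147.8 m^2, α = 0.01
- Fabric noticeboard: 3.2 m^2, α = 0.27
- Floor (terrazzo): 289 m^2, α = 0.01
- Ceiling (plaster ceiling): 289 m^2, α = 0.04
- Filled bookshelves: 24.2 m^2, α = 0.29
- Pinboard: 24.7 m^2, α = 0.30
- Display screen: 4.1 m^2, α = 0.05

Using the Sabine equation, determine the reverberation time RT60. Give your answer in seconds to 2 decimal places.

4.44 seconds

A = Σ Sᵢαᵢ = 147.8*0.01 + 3.2*0.27 + 289*0.01 + 289*0.04 + 24.2*0.29 + 24.7*0.30 + 4.1*0.05 = 31.425 sabins.
Volume V = 17 × 17 × 3 = 867 m³.
Sabine: RT60 = 0.161 × 867 / 31.425 = 4.44 s.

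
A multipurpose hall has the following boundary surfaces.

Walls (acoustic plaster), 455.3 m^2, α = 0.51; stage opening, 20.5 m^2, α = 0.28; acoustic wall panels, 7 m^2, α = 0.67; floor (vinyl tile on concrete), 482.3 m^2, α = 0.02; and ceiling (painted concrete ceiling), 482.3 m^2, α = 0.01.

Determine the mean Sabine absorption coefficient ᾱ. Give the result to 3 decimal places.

0.178

S = Σ Sᵢ = 455.3 + 20.5 + 7 + 482.3 + 482.3 = 1447.4 m^2.
A = 455.3×0.51 + 20.5×0.28 + 7×0.67 + 482.3×0.02 + 482.3×0.01 = 257.102 sabins.
ᾱ = 257.102 / 1447.4 = 0.178.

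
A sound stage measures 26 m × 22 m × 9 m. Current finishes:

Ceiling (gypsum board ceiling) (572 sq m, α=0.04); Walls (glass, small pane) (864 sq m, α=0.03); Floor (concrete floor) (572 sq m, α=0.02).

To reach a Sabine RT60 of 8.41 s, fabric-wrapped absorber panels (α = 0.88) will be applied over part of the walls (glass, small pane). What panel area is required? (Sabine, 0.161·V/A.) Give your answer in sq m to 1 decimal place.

Summing Sᵢαᵢ: 22.880 + 25.920 + 11.440 → A₁ = 60.240 sabins.
V = 5148 m³. Target absorption A₂ = 0.161 × 5148 / 8.41 = 98.553 sabins.
ΔA needed = 98.553 − 60.240 = 38.313 sabins.
Each sq m of panel replacing the walls (glass, small pane) adds (0.88 − 0.03) = 0.85 sabins.
Area = ΔA/Δα = 38.313/0.85 = 45.1 sq m.

45.1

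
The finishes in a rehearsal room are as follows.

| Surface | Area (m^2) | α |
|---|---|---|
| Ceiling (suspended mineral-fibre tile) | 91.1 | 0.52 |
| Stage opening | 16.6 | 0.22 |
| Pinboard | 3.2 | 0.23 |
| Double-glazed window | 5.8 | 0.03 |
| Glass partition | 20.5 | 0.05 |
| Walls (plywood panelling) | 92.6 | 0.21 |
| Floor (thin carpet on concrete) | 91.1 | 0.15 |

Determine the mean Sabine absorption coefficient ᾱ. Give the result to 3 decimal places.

0.268

Total surface area S = 320.9 m^2.
Weighted sum Σ Sα = 86.070.
ᾱ = 86.070 / 320.9 = 0.268.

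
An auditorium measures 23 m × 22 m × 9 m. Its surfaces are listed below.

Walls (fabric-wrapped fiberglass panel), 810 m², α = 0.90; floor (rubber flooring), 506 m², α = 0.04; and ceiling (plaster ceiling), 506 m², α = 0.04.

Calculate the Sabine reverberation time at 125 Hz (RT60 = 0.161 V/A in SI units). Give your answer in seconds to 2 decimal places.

Summing Sᵢαᵢ: 729.000 + 20.240 + 20.240 → A = 769.480 sabins.
Volume V = 23 × 22 × 9 = 4554 m³.
RT60 = 0.161 · V / A = 0.161 × 4554 / 769.480 = 0.95 s.

0.95 s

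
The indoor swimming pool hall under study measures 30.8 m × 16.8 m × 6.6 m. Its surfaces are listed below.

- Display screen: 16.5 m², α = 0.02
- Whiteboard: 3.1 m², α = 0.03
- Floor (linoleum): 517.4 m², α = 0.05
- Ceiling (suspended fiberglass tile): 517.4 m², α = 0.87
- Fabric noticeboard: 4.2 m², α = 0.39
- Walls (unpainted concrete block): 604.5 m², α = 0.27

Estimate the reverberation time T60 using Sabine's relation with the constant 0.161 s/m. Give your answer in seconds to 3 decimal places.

Equivalent absorption area: A = 16.5×0.02 + 3.1×0.03 + 517.4×0.05 + 517.4×0.87 + 4.2×0.39 + 604.5×0.27 = 641.284 m².
Room volume: 3415.104 m³.
Sabine: RT60 = 0.161 × 3415.104 / 641.284 = 0.857 s.

0.857 s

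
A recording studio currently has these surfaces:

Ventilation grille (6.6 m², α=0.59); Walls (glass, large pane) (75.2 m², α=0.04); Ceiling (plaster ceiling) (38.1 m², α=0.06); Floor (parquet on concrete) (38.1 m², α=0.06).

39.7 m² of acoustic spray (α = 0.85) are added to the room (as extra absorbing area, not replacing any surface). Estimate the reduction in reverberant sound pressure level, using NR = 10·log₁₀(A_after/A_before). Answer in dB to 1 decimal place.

6.0 dB

A_before = Σ Sᵢαᵢ = 6.6·0.59 + 75.2·0.04 + 38.1·0.06 + 38.1·0.06 = 11.474 sabins.
Treatment contributes 39.7·0.85 = 33.745 sabins.
New total A_after = 45.219 sabins.
Reduction = 10 log₁₀(A_after/A_before) = 10 log₁₀(3.9410) = 6.0 dB.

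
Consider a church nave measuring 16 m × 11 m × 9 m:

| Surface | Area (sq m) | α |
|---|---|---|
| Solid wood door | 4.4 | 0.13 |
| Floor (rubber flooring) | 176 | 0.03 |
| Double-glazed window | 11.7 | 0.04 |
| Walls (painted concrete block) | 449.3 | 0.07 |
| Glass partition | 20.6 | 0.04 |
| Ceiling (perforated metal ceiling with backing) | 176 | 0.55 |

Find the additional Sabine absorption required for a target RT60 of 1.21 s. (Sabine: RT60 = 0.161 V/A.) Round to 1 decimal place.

Total absorption A₁ = 4.4·0.13 + 176·0.03 + 11.7·0.04 + 449.3·0.07 + 20.6·0.04 + 176·0.55
  = 0.572 + 5.280 + 0.468 + 31.451 + 0.824 + 96.800 = 135.395 sq m sabins.
Target A₂ = 0.161·1584/1.21 = 210.764 sabins (V = 1584 m³).
Additional absorption ΔA = 210.764 − 135.395 = 75.4 sabins.

75.4 sabins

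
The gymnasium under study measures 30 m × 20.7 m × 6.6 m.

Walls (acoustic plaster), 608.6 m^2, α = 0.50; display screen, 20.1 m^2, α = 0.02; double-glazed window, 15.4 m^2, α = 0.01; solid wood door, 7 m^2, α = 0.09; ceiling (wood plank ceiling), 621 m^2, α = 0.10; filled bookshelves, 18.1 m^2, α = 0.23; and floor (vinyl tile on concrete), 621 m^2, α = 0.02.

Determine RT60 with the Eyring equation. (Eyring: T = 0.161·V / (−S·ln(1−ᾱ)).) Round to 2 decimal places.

1.54 s

S = Σ Sᵢ = 1911.2 m^2.
Σ(Sᵢαᵢ) = 608.6×0.50 + 20.1×0.02 + 15.4×0.01 + 7×0.09 + 621×0.10 + 18.1×0.23 + 621×0.02 = 384.169.
Mean coefficient ᾱ = A/S = 0.2010.
−S·ln(1−ᾱ) = −1911.2 × ln(1 − 0.2010) = 428.862.
V = 30 × 20.7 × 6.6 = 4098.6 m³.
RT60 = 0.161 × 4098.6 / 428.862 = 1.54 s.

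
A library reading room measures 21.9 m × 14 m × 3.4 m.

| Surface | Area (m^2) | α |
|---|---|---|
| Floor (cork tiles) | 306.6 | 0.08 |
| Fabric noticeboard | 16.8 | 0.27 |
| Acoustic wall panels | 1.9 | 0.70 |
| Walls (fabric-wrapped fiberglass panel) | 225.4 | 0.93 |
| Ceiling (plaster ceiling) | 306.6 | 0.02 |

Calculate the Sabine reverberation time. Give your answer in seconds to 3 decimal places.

Summing Sᵢαᵢ: 24.528 + 4.536 + 1.330 + 209.622 + 6.132 → A = 246.148 sabins.
V = 21.9·14·3.4 = 1042.44 m³.
RT60 = 0.161 · V / A = 0.161 × 1042.44 / 246.148 = 0.682 s.

0.682 seconds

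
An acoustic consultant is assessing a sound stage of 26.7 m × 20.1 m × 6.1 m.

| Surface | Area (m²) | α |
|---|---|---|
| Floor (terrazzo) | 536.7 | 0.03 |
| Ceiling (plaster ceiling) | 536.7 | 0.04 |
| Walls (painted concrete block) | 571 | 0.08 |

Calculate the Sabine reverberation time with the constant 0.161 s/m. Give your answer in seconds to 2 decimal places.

Summing Sᵢαᵢ: 16.101 + 21.468 + 45.680 → A = 83.249 sabins.
V = 26.7·20.1·6.1 = 3273.687 m³.
Sabine: RT60 = 0.161 × 3273.687 / 83.249 = 6.33 s.

6.33 sec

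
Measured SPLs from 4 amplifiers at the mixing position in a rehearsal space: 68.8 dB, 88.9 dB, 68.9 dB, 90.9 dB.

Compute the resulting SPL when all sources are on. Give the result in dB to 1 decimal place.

Sum in the linear (power) domain: Σ 10^(Lᵢ/10) = 10^(68.8/10) + 10^(88.9/10) + 10^(68.9/10) + 10^(90.9/10) = 2.022e+09.
Back to dB: 10·log₁₀ Σ = 93.1 dB.

93.1 dB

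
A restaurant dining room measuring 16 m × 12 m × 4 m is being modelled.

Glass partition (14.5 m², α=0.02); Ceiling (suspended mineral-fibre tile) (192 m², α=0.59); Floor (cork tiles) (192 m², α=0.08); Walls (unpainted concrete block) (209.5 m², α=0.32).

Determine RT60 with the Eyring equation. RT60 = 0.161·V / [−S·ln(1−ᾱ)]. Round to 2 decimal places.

Total surface area S = 14.5 + 192 + 192 + 209.5 = 608.0 m².
Σ(Sᵢαᵢ) = 14.5×0.02 + 192×0.59 + 192×0.08 + 209.5×0.32 = 195.970.
Mean coefficient ᾱ = A/S = 0.3223.
Eyring denominator: −S ln(1−ᾱ) = 236.543.
V = 16 × 12 × 4 = 768 m³.
T = 0.161·V/[−S·ln(1−ᾱ)] = 0.161·768/236.543 = 0.52 s.

0.52 s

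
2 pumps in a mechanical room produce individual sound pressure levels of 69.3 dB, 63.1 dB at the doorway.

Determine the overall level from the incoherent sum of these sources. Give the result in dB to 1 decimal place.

Converting to relative power and adding: 10^(69.3/10) + 10^(63.1/10) = 1.055e+07.
L_total = 10·log₁₀(1.055e+07) = 70.2 dB.

70.2 dB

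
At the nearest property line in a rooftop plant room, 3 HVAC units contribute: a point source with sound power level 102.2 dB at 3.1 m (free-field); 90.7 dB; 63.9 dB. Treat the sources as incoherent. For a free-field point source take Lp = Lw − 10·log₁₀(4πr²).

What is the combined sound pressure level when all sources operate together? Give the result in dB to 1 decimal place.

Source at 3.1 m: Lp = 102.2 − 10·log₁₀(4π·3.1²) = 102.2 − 10·log₁₀(120.763) = 81.4 dB.
Converting to relative power and adding: 10^(81.4/10) + 10^(90.7/10) + 10^(63.9/10) = 1.315e+09.
Back to dB: 10·log₁₀ Σ = 91.2 dB.

91.2 dB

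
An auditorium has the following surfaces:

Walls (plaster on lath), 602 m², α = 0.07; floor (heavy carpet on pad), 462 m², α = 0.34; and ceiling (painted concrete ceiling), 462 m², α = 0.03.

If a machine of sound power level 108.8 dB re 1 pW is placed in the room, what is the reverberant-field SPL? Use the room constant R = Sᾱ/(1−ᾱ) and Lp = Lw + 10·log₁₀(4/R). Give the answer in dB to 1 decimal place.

90.9 dB

A = 213.080 sabins; S = 1526.0 m².
ᾱ = 0.1396, so room constant R = A/(1−ᾱ) = 247.652 m².
Lp = 108.8 + 10·log₁₀(4/247.652) = 108.8 + (-17.92) = 90.9 dB.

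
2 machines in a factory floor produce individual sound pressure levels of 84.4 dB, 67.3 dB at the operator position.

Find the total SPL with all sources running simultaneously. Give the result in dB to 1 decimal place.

84.5 dB

Σ 10^(Lᵢ/10) = 2.808e+08.
L_total = 10·log₁₀(2.808e+08) = 84.5 dB.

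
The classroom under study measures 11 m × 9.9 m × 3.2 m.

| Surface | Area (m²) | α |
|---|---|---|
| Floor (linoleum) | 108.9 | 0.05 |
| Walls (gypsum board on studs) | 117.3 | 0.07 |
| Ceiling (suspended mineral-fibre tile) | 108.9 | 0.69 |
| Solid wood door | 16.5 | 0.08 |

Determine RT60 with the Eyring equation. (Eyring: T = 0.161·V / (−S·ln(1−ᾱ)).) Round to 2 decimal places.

0.54 s

Total surface area S = 108.9 + 117.3 + 108.9 + 16.5 = 351.6 m².
Σ(Sᵢαᵢ) = 108.9×0.05 + 117.3×0.07 + 108.9×0.69 + 16.5×0.08 = 90.117.
Mean coefficient ᾱ = A/S = 0.2563.
−S·ln(1−ᾱ) = −351.6 × ln(1 − 0.2563) = 104.115.
V = 11 × 9.9 × 3.2 = 348.48 m³.
RT60 = 0.161 × 348.48 / 104.115 = 0.54 s.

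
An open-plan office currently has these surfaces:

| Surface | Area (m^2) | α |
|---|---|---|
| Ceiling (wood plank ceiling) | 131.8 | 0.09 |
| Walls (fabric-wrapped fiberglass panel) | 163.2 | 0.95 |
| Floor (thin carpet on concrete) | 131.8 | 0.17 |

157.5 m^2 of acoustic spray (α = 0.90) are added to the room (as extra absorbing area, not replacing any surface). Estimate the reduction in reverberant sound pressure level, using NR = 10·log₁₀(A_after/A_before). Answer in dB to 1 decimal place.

2.4 dB

Summing Sᵢαᵢ: 11.862 + 155.040 + 22.406 → A_before = 189.308 sabins.
Added absorption = 157.5 × 0.90 = 141.750 sabins.
New total A_after = 331.058 sabins.
NR = 10·log₁₀(331.058/189.308) = 2.4 dB.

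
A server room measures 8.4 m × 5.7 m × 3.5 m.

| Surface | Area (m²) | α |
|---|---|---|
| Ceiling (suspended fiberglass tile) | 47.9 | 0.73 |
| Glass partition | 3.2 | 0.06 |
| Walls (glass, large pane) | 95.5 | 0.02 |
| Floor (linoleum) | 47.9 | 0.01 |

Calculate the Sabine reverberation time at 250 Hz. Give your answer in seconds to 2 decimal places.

A = Σ Sᵢαᵢ = 47.9·0.73 + 3.2·0.06 + 95.5·0.02 + 47.9·0.01 = 37.548 sabins.
V = 8.4·5.7·3.5 = 167.58 m³.
RT60 = 0.161 · V / A = 0.161 × 167.58 / 37.548 = 0.72 s.

0.72 seconds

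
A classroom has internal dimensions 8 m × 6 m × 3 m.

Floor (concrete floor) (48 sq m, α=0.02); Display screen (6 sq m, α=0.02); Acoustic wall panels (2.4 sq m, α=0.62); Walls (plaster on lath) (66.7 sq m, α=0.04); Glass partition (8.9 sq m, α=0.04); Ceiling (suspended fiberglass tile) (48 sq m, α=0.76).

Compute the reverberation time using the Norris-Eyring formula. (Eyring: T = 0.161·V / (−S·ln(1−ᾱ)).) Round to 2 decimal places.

Total surface area S = 48 + 6 + 2.4 + 66.7 + 8.9 + 48 = 180.0 sq m.
Absorption A = 48·0.02 + 6·0.02 + 2.4·0.62 + 66.7·0.04 + 8.9·0.04 + 48·0.76 = 42.072 sabins.
ᾱ = 42.072 / 180.0 = 0.2337.
−S·ln(1−ᾱ) = −180.0 × ln(1 − 0.2337) = 47.913.
V = 8 × 6 × 3 = 144 m³.
RT60 = 0.161 × 144 / 47.913 = 0.48 s.

0.48 seconds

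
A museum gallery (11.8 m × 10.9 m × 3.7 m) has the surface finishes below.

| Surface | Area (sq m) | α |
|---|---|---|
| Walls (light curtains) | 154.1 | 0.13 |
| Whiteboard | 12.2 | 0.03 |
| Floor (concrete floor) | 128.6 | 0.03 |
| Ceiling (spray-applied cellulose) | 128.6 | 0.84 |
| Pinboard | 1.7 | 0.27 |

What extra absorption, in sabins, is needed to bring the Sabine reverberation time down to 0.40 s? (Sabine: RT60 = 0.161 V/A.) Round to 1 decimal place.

A₁ = Σ Sᵢαᵢ = 154.1*0.13 + 12.2*0.03 + 128.6*0.03 + 128.6*0.84 + 1.7*0.27 = 132.740 sabins.
Target A₂ = 0.161·475.894/0.40 = 191.547 sabins (V = 475.894 m³).
Shortfall: 191.547 − 132.740 = 58.8 sabins.

58.8 sabins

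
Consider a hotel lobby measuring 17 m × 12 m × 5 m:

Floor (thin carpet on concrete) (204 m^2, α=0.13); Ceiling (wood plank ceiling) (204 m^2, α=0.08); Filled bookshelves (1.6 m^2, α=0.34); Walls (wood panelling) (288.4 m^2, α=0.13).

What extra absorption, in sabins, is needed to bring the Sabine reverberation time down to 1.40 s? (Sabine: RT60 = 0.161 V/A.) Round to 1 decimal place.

36.4 sabins

Summing Sᵢαᵢ: 26.520 + 16.320 + 0.544 + 37.492 → A₁ = 80.876 sabins.
Target A₂ = 0.161·1020/1.40 = 117.300 sabins (V = 1020 m³).
Additional absorption ΔA = 117.300 − 80.876 = 36.4 sabins.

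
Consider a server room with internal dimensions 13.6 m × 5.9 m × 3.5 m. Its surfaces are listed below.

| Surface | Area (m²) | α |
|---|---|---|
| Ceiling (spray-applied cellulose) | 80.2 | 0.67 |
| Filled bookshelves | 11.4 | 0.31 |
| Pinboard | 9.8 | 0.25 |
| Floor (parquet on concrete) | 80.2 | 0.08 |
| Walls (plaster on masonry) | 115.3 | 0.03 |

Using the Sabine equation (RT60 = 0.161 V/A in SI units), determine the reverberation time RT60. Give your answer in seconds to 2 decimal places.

Equivalent absorption area: A = 80.2·0.67 + 11.4·0.31 + 9.8·0.25 + 80.2·0.08 + 115.3·0.03 = 69.593 m².
Room volume: 280.84 m³.
T = 0.161 V/A = 0.161·280.84/69.593 = 0.65 s.

0.65 sec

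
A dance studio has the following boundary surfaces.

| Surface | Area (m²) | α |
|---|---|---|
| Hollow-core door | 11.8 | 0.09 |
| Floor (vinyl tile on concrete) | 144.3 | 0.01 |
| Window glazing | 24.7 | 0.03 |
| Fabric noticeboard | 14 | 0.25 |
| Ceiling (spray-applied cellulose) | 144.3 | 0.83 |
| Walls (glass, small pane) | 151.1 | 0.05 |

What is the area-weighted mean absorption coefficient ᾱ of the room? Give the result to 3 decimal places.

0.274

Total surface area S = 490.2 m².
Weighted sum Σ Sα = 134.070.
ᾱ = 134.070 / 490.2 = 0.274.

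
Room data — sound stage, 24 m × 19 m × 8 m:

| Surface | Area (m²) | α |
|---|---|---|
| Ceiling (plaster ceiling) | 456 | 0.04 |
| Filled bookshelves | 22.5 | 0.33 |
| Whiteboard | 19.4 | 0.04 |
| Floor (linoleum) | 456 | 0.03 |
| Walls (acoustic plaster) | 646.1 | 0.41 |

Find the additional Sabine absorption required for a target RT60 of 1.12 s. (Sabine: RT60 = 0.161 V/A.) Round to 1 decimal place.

219.4 sabins

Total absorption A₁ = 456·0.04 + 22.5·0.33 + 19.4·0.04 + 456·0.03 + 646.1·0.41
  = 18.240 + 7.425 + 0.776 + 13.680 + 264.901 = 305.022 m² sabins.
For T = 1.12 s, need A₂ = 0.161·V/T = 0.161·3648/1.12 = 524.400 sabins.
Additional absorption ΔA = 524.400 − 305.022 = 219.4 sabins.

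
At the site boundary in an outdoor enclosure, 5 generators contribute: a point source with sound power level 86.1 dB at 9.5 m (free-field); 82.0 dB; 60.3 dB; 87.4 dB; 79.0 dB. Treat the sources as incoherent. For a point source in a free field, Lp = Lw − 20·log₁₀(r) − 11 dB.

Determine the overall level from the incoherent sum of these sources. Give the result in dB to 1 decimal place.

89.0 dB

Source at 9.5 m: Lp = 86.1 − 20·log₁₀(9.5) − 11 = 55.5 dB.
Converting to relative power and adding: 10^(55.5/10) + 10^(82.0/10) + 10^(60.3/10) + 10^(87.4/10) + 10^(79.0/10) = 7.889e+08.
L_total = 10·log₁₀(7.889e+08) = 89.0 dB.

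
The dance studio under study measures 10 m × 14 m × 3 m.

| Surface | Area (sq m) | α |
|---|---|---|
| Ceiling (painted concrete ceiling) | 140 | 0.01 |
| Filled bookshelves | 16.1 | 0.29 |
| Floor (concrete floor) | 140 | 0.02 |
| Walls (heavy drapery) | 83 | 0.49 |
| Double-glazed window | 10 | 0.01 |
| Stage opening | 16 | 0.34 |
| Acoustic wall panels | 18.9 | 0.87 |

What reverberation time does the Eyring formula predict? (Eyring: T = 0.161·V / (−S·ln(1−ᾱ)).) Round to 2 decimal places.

Total surface area S = 140 + 16.1 + 140 + 83 + 10 + 16 + 18.9 = 424.0 sq m.
Σ(Sᵢαᵢ) = 140×0.01 + 16.1×0.29 + 140×0.02 + 83×0.49 + 10×0.01 + 16×0.34 + 18.9×0.87 = 71.522.
ᾱ = 71.522 / 424.0 = 0.1687.
−S·ln(1−ᾱ) = −424.0 × ln(1 − 0.1687) = 78.340.
V = 10 × 14 × 3 = 420 m³.
T = 0.161·V/[−S·ln(1−ᾱ)] = 0.161·420/78.340 = 0.86 s.

0.86 sec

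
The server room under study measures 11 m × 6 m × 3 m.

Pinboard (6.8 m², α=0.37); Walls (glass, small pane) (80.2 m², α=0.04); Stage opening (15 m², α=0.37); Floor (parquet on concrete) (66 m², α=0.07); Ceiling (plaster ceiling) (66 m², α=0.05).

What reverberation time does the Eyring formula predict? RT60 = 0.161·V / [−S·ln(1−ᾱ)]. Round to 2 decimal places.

Total surface area S = 6.8 + 80.2 + 15 + 66 + 66 = 234.0 m².
Σ(Sᵢαᵢ) = 6.8×0.37 + 80.2×0.04 + 15×0.37 + 66×0.07 + 66×0.05 = 19.194.
ᾱ = 19.194 / 234.0 = 0.0820.
−S·ln(1−ᾱ) = −234.0 × ln(1 − 0.0820) = 20.021.
V = 11 × 6 × 3 = 198 m³.
RT60 = 0.161 × 198 / 20.021 = 1.59 s.

1.59 s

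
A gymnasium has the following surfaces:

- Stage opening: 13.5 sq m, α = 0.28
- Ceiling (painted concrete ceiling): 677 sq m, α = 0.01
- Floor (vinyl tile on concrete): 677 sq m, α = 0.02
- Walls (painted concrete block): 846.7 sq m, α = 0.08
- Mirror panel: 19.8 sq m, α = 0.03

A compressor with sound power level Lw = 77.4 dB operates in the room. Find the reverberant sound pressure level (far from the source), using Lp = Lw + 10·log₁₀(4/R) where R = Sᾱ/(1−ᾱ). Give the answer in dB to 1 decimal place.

63.6 dB

Σ(Sᵢαᵢ) = 13.5×0.28 + 677×0.01 + 677×0.02 + 846.7×0.08 + 19.8×0.03 = 92.420; total area S = 2234.0 sq m.
ᾱ = 92.420/2234.0 = 0.0414; R = Sᾱ/(1−ᾱ) = 92.420/(1−0.0414) = 96.411 sq m.
Lp = Lw + 10 log₁₀(4/R) = 77.4 -13.82 = 63.6 dB.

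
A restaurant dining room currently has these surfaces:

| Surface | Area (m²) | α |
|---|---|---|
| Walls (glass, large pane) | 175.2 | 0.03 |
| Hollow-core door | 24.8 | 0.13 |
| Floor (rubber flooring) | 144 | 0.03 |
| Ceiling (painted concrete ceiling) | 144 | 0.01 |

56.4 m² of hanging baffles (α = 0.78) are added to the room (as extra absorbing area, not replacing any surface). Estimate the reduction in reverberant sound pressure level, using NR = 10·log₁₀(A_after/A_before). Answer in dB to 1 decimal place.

6.1 dB

A_before = Σ Sᵢαᵢ = 175.2*0.03 + 24.8*0.13 + 144*0.03 + 144*0.01 = 14.240 sabins.
Added absorption = 56.4 × 0.78 = 43.992 sabins.
A_after = 14.240 + 43.992 = 58.232 sabins.
Reduction = 10 log₁₀(A_after/A_before) = 10 log₁₀(4.0893) = 6.1 dB.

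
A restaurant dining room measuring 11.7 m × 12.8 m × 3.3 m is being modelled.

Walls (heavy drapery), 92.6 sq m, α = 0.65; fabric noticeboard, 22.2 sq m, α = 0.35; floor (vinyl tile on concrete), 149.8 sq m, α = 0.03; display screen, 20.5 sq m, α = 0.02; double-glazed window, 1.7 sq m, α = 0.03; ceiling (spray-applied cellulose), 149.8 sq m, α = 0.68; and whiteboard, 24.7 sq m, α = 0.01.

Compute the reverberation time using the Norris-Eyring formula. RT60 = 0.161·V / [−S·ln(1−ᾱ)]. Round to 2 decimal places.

0.36 seconds

S = Σ Sᵢ = 461.3 sq m.
Σ(Sᵢαᵢ) = 92.6·0.65 + 22.2·0.35 + 149.8·0.03 + 20.5·0.02 + 1.7·0.03 + 149.8·0.68 + 24.7·0.01 = 175.026.
ᾱ = 175.026 / 461.3 = 0.3794.
Eyring denominator: −S ln(1−ᾱ) = 220.072.
V = 11.7 × 12.8 × 3.3 = 494.208 m³.
T = 0.161·V/[−S·ln(1−ᾱ)] = 0.161·494.208/220.072 = 0.36 s.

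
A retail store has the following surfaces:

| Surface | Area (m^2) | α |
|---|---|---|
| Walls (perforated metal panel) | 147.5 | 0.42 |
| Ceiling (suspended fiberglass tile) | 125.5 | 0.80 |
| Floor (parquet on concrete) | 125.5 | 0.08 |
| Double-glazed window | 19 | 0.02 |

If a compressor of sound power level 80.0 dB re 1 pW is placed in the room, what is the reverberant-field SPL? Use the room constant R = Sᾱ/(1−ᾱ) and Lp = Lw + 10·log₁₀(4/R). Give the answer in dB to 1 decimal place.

61.3 dB

A = 172.770 sabins; S = 417.5 m^2.
ᾱ = 0.4138, so room constant R = A/(1−ᾱ) = 294.729 m^2.
Lp = Lw + 10 log₁₀(4/R) = 80.0 -18.67 = 61.3 dB.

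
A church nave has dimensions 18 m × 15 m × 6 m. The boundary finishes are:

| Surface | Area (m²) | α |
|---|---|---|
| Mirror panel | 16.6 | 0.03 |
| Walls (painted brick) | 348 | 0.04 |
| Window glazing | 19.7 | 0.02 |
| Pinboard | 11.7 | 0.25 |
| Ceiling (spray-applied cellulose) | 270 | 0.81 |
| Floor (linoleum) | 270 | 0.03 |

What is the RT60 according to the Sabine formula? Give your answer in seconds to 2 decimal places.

1.07 seconds

A = Σ Sᵢαᵢ = 16.6×0.03 + 348×0.04 + 19.7×0.02 + 11.7×0.25 + 270×0.81 + 270×0.03 = 244.537 sabins.
Room volume: 1620 m³.
T = 0.161 V/A = 0.161·1620/244.537 = 1.07 s.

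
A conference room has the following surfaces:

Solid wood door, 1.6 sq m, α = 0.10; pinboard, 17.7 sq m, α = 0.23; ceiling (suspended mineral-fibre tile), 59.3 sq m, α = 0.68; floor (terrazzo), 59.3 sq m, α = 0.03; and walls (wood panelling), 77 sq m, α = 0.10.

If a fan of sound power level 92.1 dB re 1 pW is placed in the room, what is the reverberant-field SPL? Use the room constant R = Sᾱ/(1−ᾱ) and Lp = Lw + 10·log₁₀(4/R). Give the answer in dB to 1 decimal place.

Σ(Sᵢαᵢ) = 1.6·0.10 + 17.7·0.23 + 59.3·0.68 + 59.3·0.03 + 77·0.10 = 54.034; total area S = 214.9 sq m.
ᾱ = 54.034/214.9 = 0.2514; R = Sᾱ/(1−ᾱ) = 54.034/(1−0.2514) = 72.180 sq m.
Lp = Lw + 10 log₁₀(4/R) = 92.1 -12.56 = 79.5 dB.

79.5 dB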